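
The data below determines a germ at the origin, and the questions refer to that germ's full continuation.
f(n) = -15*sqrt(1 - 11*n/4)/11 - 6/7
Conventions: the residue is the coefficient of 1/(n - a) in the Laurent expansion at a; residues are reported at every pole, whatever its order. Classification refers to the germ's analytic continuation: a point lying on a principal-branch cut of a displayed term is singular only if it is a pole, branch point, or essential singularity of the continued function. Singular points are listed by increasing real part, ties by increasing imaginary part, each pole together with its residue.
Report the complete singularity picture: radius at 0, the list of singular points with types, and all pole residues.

Branch term (-15/11)*sqrt(1 - n/(4/11)): its argument vanishes at n = 4/11, a square-root branch point, modulus 4/11.
The radius of convergence is the smallest modulus among the singular points: 4/11.

Radius of convergence at 0: 4/11.
At 4/11: an algebraic (square-root) branch point.


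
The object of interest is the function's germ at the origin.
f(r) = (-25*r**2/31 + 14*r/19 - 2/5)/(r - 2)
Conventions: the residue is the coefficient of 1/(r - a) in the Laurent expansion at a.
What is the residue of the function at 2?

The residue is -6338/2945.

At the order-1 pole 2 set g(r) = (r - (2))*f(r) = -25*r**2/31 + 14*r/19 - 2/5.
Simple pole: residue = g(a) at a = 2, which is -6338/2945.


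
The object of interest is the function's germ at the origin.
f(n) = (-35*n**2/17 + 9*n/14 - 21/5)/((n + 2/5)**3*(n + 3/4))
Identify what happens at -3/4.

The denominator factor n + 3/4 vanishes at -3/4 and appears to the power 1; the numerator there equals -55599/9520, nonzero, and no other factor vanishes.
Hence a pole whose order is the multiplicity, 1.

The point is a pole of order 1.


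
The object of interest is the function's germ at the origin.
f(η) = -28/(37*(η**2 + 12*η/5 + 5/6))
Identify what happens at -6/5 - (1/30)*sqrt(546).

The point is a pole of order 1.

The denominator factor η**2 + 12*η/5 + 5/6 vanishes at -6/5 - (1/30)*sqrt(546) and appears to the power 1; the numerator there equals -28/37, nonzero, and no other factor vanishes.
Hence a pole whose order is the multiplicity, 1.


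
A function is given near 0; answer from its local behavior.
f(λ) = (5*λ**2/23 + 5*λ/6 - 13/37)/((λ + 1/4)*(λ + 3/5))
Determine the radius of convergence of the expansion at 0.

The radius of convergence is 1/4.

Denominator factor (λ + 1/4): pole of order 1 at -1/4, modulus 1/4.
Denominator factor (λ + 3/5): pole of order 1 at -3/5, modulus 3/5.
The radius of convergence is the smallest modulus among the singular points: 1/4.


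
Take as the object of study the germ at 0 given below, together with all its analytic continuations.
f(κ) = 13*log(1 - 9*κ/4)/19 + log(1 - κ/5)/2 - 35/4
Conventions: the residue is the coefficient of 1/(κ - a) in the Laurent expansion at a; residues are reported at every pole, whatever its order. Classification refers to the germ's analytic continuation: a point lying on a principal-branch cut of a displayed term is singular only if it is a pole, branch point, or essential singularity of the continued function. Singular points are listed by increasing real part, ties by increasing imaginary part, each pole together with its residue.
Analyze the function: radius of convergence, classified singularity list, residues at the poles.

Branch term (1/2)*log(1 - κ/(5)): its argument vanishes at κ = 5, a logarithmic branch point, modulus 5.
Branch term (13/19)*log(1 - κ/(4/9)): its argument vanishes at κ = 4/9, a logarithmic branch point, modulus 4/9.
The radius of convergence is the smallest modulus among the singular points: 4/9.
List the singular points by increasing real part (a conjugate pair: the negative imaginary part first).

Radius of convergence at 0: 4/9.
At 4/9: a logarithmic branch point.
At 5: a logarithmic branch point.


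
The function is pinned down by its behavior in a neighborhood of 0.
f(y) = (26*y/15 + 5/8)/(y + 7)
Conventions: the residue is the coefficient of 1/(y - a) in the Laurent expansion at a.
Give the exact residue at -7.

At the order-1 pole -7 set g(y) = (y - (-7))*f(y) = 26*y/15 + 5/8.
Simple pole: residue = g(a) at a = -7, which is -1381/120.

The residue is -1381/120.


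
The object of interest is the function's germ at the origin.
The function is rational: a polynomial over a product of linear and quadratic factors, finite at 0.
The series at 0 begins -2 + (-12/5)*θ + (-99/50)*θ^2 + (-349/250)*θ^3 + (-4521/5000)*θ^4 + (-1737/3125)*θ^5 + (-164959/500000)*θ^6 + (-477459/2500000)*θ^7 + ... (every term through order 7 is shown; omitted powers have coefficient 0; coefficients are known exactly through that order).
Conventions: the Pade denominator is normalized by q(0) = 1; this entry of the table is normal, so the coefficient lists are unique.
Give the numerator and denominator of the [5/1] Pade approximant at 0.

The Pade approximant has numerator coefficients [-2, -33709/27792, -2573/4632, -2727/12352, -8405/111168, -2839/148224]; denominator coefficients [1, -164959/277920].

Taylor coefficients needed (read off): a_0 = -2, a_1 = -12/5, a_2 = -99/50, a_3 = -349/250, a_4 = -4521/5000, a_5 = -1737/3125, a_6 = -164959/500000.
Write the denominator as Q(θ) = 1 + q1*θ. Requiring Q*f - P = O(θ^7) with deg P <= 5 kills the coefficients of θ^6..θ^6 in Q*f:
  θ^6: a_6 + q1*a_5 = 0, i.e. -164959/500000 + (-1737/3125)*q1 = 0.
Solving this linear system: q1 = -164959/277920.
The numerator is Q*f truncated at degree 5: P0 = a_0 = -2; P1 = a_1 + q1*a_0 = -33709/27792; P2 = a_2 + q1*a_1 = -2573/4632; P3 = a_3 + q1*a_2 = -2727/12352; P4 = a_4 + q1*a_3 = -8405/111168; P5 = a_5 + q1*a_4 = -2839/148224.


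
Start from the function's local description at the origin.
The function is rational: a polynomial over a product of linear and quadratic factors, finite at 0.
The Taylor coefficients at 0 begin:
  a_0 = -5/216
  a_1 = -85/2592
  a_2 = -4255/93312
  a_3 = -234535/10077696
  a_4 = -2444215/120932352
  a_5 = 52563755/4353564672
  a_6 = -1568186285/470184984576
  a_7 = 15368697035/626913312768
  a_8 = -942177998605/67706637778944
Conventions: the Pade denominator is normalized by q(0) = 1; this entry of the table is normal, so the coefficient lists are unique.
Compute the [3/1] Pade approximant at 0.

The Pade approximant has numerator coefficients [-5/216, -48215/3799467, -4683395/273561624, 15075995/923270481]; denominator coefficients [1, -488843/562884].

Taylor coefficients needed (read off): a_0 = -5/216, a_1 = -85/2592, a_2 = -4255/93312, a_3 = -234535/10077696, a_4 = -2444215/120932352.
Write the denominator as Q(μ) = 1 + q1*μ. Requiring Q*f - P = O(μ^5) with deg P <= 3 kills the coefficients of μ^4..μ^4 in Q*f:
  μ^4: a_4 + q1*a_3 = 0, i.e. -2444215/120932352 + (-234535/10077696)*q1 = 0.
Solving this linear system: q1 = -488843/562884.
The numerator is Q*f truncated at degree 3: P0 = a_0 = -5/216; P1 = a_1 + q1*a_0 = -48215/3799467; P2 = a_2 + q1*a_1 = -4683395/273561624; P3 = a_3 + q1*a_2 = 15075995/923270481.


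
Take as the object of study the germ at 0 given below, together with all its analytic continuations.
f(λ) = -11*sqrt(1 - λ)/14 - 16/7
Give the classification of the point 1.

The point is an algebraic (square-root) branch point.

The term (-11/14)*sqrt(1 - λ/(1)) has argument 1 - 1/(1) = 0 at 1: a square-root (algebraic, two-sheeted) branch point; the remaining terms are analytic or single-valued there.


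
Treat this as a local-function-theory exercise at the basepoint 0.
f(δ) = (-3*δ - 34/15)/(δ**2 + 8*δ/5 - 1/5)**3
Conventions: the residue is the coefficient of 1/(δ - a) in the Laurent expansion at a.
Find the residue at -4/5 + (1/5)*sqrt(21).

The residue is (625/74088)*sqrt(21).

The factor δ**2 + 8*δ/5 - 1/5 splits as (δ - a)(δ - a') with a = -4/5 + (1/5)*sqrt(21), a' = -4/5 - (1/5)*sqrt(21). At the order-3 pole a set g(δ) = (δ - a)^3*f(δ) = [-3*δ - 34/15] / (δ - a')^3.
Order-3 pole: residue = g''(a)/2; g''(-4/5 + (1/5)*sqrt(21)) = (625/37044)*sqrt(21), so the residue is (625/74088)*sqrt(21).


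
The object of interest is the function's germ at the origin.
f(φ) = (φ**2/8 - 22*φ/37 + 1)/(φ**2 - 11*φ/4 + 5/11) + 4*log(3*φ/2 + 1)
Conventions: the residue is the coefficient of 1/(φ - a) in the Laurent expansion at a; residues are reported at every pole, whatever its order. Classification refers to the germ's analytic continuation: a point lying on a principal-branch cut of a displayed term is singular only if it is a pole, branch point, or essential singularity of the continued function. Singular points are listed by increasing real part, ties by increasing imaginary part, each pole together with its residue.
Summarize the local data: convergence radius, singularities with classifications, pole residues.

Denominator factor (φ**2 - 11*φ/4 + 5/11): discriminant 1011/176, real irrational roots 11/8 + (1/88)*sqrt(11121) and 11/8 - (1/88)*sqrt(11121); poles of order 1, moduli 11/8 + (1/88)*sqrt(11121) and 11/8 - (1/88)*sqrt(11121).
Branch term (4)*log(1 - φ/(-2/3)): its argument vanishes at φ = -2/3, a logarithmic branch point, modulus 2/3.
The radius of convergence is the smallest modulus among the singular points: 11/8 - (1/88)*sqrt(11121).
The branch term is analytic at 11/8 - (1/88)*sqrt(11121) and contributes nothing to the residue; only the rational part matters.
The factor φ**2 - 11*φ/4 + 5/11 splits as (φ - a)(φ - a') with a = 11/8 - (1/88)*sqrt(11121), a' = 11/8 + (1/88)*sqrt(11121). At the order-1 pole a set g(φ) = (φ - a)*(rational part) = [φ**2/8 - 22*φ/37 + 1] / (φ - a').
Simple pole: residue = g(a) at a = 11/8 - (1/88)*sqrt(11121), which is -297/2368 - (62335/26334528)*sqrt(11121).
The branch term is analytic at 11/8 + (1/88)*sqrt(11121) and contributes nothing to the residue; only the rational part matters.
The factor φ**2 - 11*φ/4 + 5/11 splits as (φ - a)(φ - a') with a = 11/8 + (1/88)*sqrt(11121), a' = 11/8 - (1/88)*sqrt(11121). At the order-1 pole a set g(φ) = (φ - a)*(rational part) = [φ**2/8 - 22*φ/37 + 1] / (φ - a').
Simple pole: residue = g(a) at a = 11/8 + (1/88)*sqrt(11121), which is -297/2368 + (62335/26334528)*sqrt(11121).
List the singular points by increasing real part (a conjugate pair: the negative imaginary part first).

Radius of convergence at 0: 11/8 - (1/88)*sqrt(11121).
At -2/3: a logarithmic branch point.
At 11/8 - (1/88)*sqrt(11121): a pole of order 1; residue -297/2368 - (62335/26334528)*sqrt(11121).
At 11/8 + (1/88)*sqrt(11121): a pole of order 1; residue -297/2368 + (62335/26334528)*sqrt(11121).


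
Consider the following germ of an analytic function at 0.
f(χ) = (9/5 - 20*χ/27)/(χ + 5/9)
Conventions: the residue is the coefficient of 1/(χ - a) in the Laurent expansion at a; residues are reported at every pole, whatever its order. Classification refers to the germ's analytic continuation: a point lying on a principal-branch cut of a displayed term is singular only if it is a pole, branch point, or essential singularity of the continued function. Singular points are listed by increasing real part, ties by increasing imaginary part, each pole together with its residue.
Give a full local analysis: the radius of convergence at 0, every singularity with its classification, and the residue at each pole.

Denominator factor (χ + 5/9): pole of order 1 at -5/9, modulus 5/9.
The radius of convergence is the smallest modulus among the singular points: 5/9.
At the order-1 pole -5/9 set g(χ) = (χ - (-5/9))*f(χ) = 9/5 - 20*χ/27.
Simple pole: residue = g(a) at a = -5/9, which is 2687/1215.

Radius of convergence at 0: 5/9.
At -5/9: a pole of order 1; residue 2687/1215.


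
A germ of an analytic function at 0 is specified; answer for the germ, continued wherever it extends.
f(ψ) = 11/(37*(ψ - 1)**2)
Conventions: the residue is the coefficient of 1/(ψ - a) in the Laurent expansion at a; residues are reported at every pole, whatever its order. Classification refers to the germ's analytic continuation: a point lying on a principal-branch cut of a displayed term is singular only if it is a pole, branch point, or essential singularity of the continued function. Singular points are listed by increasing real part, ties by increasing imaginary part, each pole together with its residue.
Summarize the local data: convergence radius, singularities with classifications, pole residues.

Radius of convergence at 0: 1.
At 1: a pole of order 2; residue 0.

Denominator factor (ψ - 1)^2: pole of order 2 at 1, modulus 1.
The radius of convergence is the smallest modulus among the singular points: 1.
At the order-2 pole 1 set g(ψ) = (ψ - (1))^2*f(ψ) = 11/37.
Order-2 pole: residue = g'(a); g'(1) = 0, so the residue is 0.


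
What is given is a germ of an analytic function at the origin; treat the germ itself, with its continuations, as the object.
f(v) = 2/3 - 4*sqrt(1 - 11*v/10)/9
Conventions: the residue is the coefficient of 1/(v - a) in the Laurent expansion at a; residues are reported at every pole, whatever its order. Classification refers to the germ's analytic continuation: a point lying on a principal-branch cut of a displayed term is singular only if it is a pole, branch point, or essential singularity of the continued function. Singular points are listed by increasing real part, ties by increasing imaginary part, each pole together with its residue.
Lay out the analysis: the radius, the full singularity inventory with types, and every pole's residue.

Radius of convergence at 0: 10/11.
At 10/11: an algebraic (square-root) branch point.

Branch term (-4/9)*sqrt(1 - v/(10/11)): its argument vanishes at v = 10/11, a square-root branch point, modulus 10/11.
The radius of convergence is the smallest modulus among the singular points: 10/11.


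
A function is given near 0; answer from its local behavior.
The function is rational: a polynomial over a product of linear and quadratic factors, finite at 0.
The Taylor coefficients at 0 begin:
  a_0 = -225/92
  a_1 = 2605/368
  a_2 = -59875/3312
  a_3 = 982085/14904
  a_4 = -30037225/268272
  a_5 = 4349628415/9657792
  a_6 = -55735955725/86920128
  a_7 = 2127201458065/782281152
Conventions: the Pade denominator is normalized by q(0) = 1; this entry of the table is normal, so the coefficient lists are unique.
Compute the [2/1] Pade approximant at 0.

The Pade approximant has numerator coefficients [-225/92, -14067/7664, 6807321/881360]; denominator coefficients [1, 392834/107775].

Taylor coefficients needed (read off): a_0 = -225/92, a_1 = 2605/368, a_2 = -59875/3312, a_3 = 982085/14904.
Write the denominator as Q(κ) = 1 + q1*κ. Requiring Q*f - P = O(κ^4) with deg P <= 2 kills the coefficients of κ^3..κ^3 in Q*f:
  κ^3: a_3 + q1*a_2 = 0, i.e. 982085/14904 + (-59875/3312)*q1 = 0.
Solving this linear system: q1 = 392834/107775.
The numerator is Q*f truncated at degree 2: P0 = a_0 = -225/92; P1 = a_1 + q1*a_0 = -14067/7664; P2 = a_2 + q1*a_1 = 6807321/881360.


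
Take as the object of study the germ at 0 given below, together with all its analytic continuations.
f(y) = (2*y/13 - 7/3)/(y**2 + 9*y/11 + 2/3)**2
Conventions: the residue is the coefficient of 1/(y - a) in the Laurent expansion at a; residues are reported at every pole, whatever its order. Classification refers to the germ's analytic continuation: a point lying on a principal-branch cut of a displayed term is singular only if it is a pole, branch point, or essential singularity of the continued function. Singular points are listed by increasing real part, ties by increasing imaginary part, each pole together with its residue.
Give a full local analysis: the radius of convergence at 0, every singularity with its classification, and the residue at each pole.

Denominator factor (y**2 + 9*y/11 + 2/3)^2: discriminant -725/363, complex-conjugate roots (-9/22) + ((5/66)*sqrt(87))*i and (-9/22) - ((5/66)*sqrt(87))*i; poles of order 2, moduli (1/3)*sqrt(6) and (1/3)*sqrt(6).
The radius of convergence is the smallest modulus among the singular points: (1/3)*sqrt(6).
The factor y**2 + 9*y/11 + 2/3 splits as (y - a)(y - a') with a = (-9/22) - ((5/66)*sqrt(87))*i, a' = (-9/22) + ((5/66)*sqrt(87))*i. At the order-2 pole a set g(y) = (y - a)^2*f(y) = [2*y/13 - 7/3] / (y - a')^2.
Order-2 pole: residue = g'(a); g'((-9/22) - ((5/66)*sqrt(87))*i) = -((248776/1366625)*sqrt(87))*i, so the residue is -((248776/1366625)*sqrt(87))*i.
The factor y**2 + 9*y/11 + 2/3 splits as (y - a)(y - a') with a = (-9/22) + ((5/66)*sqrt(87))*i, a' = (-9/22) - ((5/66)*sqrt(87))*i. At the order-2 pole a set g(y) = (y - a)^2*f(y) = [2*y/13 - 7/3] / (y - a')^2.
Order-2 pole: residue = g'(a); g'((-9/22) + ((5/66)*sqrt(87))*i) = ((248776/1366625)*sqrt(87))*i, so the residue is ((248776/1366625)*sqrt(87))*i.
List the singular points by increasing real part (a conjugate pair: the negative imaginary part first).

Radius of convergence at 0: (1/3)*sqrt(6).
At (-9/22) - ((5/66)*sqrt(87))*i: a pole of order 2; residue -((248776/1366625)*sqrt(87))*i.
At (-9/22) + ((5/66)*sqrt(87))*i: a pole of order 2; residue ((248776/1366625)*sqrt(87))*i.


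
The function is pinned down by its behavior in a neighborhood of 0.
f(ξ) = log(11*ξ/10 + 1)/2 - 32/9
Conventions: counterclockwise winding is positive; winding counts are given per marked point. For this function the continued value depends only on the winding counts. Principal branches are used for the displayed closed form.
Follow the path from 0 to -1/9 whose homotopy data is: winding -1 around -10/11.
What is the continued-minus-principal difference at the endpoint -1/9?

Continued minus principal equals -pi*i.

The rational part is single-valued and drops out of the difference; each branch term changes only by its own monodromy.
(1/2)*log(1 - ξ/(-10/11)): each positive loop around -10/11 adds 2*pi*i to the log, so winding -1 contributes (1/2)*(-1)*2*pi*i = -pi*i.
Summing the contributions at ξ = -1/9 gives -pi*i.


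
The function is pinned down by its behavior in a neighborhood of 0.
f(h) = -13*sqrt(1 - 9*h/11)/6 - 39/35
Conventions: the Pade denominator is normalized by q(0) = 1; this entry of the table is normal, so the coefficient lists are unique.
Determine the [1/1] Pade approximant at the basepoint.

Taylor coefficients needed (expand at 0): a_0 = -689/210, a_1 = 39/44, a_2 = 351/1936.
Write the denominator as Q(h) = 1 + q1*h. Requiring Q*f - P = O(h^3) with deg P <= 1 kills the coefficients of h^2..h^2 in Q*f:
  h^2: a_2 + q1*a_1 = 0, i.e. 351/1936 + (39/44)*q1 = 0.
Solving this linear system: q1 = -9/44.
The numerator is Q*f truncated at degree 1: P0 = a_0 = -689/210; P1 = a_1 + q1*a_0 = 4797/3080.

The Pade approximant has numerator coefficients [-689/210, 4797/3080]; denominator coefficients [1, -9/44].


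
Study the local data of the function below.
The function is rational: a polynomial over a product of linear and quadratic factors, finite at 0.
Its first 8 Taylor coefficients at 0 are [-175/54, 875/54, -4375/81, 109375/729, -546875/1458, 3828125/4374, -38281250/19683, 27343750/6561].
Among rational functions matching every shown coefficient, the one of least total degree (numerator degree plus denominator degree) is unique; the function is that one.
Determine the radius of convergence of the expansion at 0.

No rational of total degree below 3 reproduces all 8 coefficients; solving the [0/3] Pade equations on them gives f(χ) = -7/(10*(χ + 3/5)**3), whose expansion matches every shown term.
Denominator factor (χ + 3/5)^3: pole of order 3 at -3/5, modulus 3/5.
The radius of convergence is the smallest modulus among the singular points: 3/5.

The radius of convergence is 3/5.


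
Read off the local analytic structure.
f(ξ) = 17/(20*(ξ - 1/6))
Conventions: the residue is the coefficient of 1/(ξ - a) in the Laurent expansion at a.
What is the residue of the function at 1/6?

At the order-1 pole 1/6 set g(ξ) = (ξ - (1/6))*f(ξ) = 17/20.
Simple pole: residue = g(a) at a = 1/6, which is 17/20.

The residue is 17/20.


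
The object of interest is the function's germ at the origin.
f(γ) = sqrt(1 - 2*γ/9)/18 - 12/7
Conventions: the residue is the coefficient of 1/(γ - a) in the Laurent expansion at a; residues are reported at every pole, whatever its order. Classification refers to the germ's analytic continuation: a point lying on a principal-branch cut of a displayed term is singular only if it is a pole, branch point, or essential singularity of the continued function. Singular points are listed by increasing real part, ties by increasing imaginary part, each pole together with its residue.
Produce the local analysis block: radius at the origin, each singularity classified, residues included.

Radius of convergence at 0: 9/2.
At 9/2: an algebraic (square-root) branch point.

Branch term (1/18)*sqrt(1 - γ/(9/2)): its argument vanishes at γ = 9/2, a square-root branch point, modulus 9/2.
The radius of convergence is the smallest modulus among the singular points: 9/2.


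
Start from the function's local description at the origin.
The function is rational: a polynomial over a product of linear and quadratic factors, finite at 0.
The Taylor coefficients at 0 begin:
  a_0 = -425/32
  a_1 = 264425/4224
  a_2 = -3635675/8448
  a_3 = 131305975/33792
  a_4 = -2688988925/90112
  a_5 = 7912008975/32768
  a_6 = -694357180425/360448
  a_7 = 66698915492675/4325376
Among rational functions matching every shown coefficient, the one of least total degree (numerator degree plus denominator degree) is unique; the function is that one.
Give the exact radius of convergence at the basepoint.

The radius of convergence is 1/8.

No rational of total degree below 6 reproduces all 8 coefficients; solving the [2/4] Pade equations on them gives f(n) = (-11*n**2 - 13*n/33 + 17/20)/((n - 4/5)**3*(n + 1/8)), whose expansion matches every shown term.
Denominator factor (n + 1/8): pole of order 1 at -1/8, modulus 1/8.
Denominator factor (n - 4/5)^3: pole of order 3 at 4/5, modulus 4/5.
The radius of convergence is the smallest modulus among the singular points: 1/8.


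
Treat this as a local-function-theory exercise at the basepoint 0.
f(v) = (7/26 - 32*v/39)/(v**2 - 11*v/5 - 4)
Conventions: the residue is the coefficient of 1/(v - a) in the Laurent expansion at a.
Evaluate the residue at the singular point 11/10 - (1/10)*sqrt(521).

The factor v**2 - 11*v/5 - 4 splits as (v - a)(v - a') with a = 11/10 - (1/10)*sqrt(521), a' = 11/10 + (1/10)*sqrt(521). At the order-1 pole a set g(v) = (v - a)*f(v) = [7/26 - 32*v/39] / (v - a').
Simple pole: residue = g(a) at a = 11/10 - (1/10)*sqrt(521), which is -16/39 + (19/3126)*sqrt(521).

The residue is -16/39 + (19/3126)*sqrt(521).


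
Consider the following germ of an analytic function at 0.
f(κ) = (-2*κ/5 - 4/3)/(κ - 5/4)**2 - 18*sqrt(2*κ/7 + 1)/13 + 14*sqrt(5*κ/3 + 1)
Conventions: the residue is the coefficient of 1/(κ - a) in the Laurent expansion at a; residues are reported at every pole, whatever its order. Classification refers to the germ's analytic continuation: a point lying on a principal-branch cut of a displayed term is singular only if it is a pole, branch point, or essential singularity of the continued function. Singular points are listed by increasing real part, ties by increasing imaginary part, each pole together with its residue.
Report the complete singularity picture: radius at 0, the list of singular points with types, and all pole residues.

Radius of convergence at 0: 3/5.
At -7/2: an algebraic (square-root) branch point.
At -3/5: an algebraic (square-root) branch point.
At 5/4: a pole of order 2; residue -2/5.

Denominator factor (κ - 5/4)^2: pole of order 2 at 5/4, modulus 5/4.
Branch term (-18/13)*sqrt(1 - κ/(-7/2)): its argument vanishes at κ = -7/2, a square-root branch point, modulus 7/2.
Branch term (14)*sqrt(1 - κ/(-3/5)): its argument vanishes at κ = -3/5, a square-root branch point, modulus 3/5.
The radius of convergence is the smallest modulus among the singular points: 3/5.
The branch terms are analytic at 5/4 and contribute nothing to the residue; only the rational part matters.
At the order-2 pole 5/4 set g(κ) = (κ - (5/4))^2*(rational part) = -2*κ/5 - 4/3.
Order-2 pole: residue = g'(a); g'(5/4) = -2/5, so the residue is -2/5.
List the singular points by increasing real part (a conjugate pair: the negative imaginary part first).


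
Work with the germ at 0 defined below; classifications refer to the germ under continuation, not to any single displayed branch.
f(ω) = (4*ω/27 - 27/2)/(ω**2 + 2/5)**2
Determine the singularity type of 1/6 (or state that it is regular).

The point is a regular point.

Denominator factors: ω**2 + 2/5 = 77/180 at ω = 1/6 — none vanishes.
So the germ continues analytically to 1/6.


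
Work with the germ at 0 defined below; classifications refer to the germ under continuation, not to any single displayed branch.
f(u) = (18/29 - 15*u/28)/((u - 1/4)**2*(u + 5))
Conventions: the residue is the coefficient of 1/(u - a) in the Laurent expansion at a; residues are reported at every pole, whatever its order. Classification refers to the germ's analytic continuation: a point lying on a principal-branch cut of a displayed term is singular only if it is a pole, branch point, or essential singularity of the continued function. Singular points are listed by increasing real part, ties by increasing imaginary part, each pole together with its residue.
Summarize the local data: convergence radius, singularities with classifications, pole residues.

Radius of convergence at 0: 1/4.
At -5: a pole of order 1; residue 3572/29841.
At 1/4: a pole of order 2; residue -3572/29841.

Denominator factor (u - 1/4)^2: pole of order 2 at 1/4, modulus 1/4.
Denominator factor (u + 5): pole of order 1 at -5, modulus 5.
The radius of convergence is the smallest modulus among the singular points: 1/4.
At the order-1 pole -5 set g(u) = (u - (-5))*f(u) = (18/29 - 15*u/28)/(u - 1/4)**2.
Simple pole: residue = g(a) at a = -5, which is 3572/29841.
At the order-2 pole 1/4 set g(u) = (u - (1/4))^2*f(u) = (18/29 - 15*u/28)/(u + 5).
Order-2 pole: residue = g'(a); g'(1/4) = -3572/29841, so the residue is -3572/29841.
List the singular points by increasing real part (a conjugate pair: the negative imaginary part first).


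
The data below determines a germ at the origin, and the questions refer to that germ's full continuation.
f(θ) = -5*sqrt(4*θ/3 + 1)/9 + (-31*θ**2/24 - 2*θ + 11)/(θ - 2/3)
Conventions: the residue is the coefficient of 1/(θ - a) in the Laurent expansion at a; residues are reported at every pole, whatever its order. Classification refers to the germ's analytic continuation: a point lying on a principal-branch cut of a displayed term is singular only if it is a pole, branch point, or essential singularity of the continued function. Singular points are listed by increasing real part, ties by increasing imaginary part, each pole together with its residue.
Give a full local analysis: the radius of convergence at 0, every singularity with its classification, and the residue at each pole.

Denominator factor (θ - 2/3): pole of order 1 at 2/3, modulus 2/3.
Branch term (-5/9)*sqrt(1 - θ/(-3/4)): its argument vanishes at θ = -3/4, a square-root branch point, modulus 3/4.
The radius of convergence is the smallest modulus among the singular points: 2/3.
The branch term is analytic at 2/3 and contributes nothing to the residue; only the rational part matters.
At the order-1 pole 2/3 set g(θ) = (θ - (2/3))*(rational part) = -31*θ**2/24 - 2*θ + 11.
Simple pole: residue = g(a) at a = 2/3, which is 491/54.
List the singular points by increasing real part (a conjugate pair: the negative imaginary part first).

Radius of convergence at 0: 2/3.
At -3/4: an algebraic (square-root) branch point.
At 2/3: a pole of order 1; residue 491/54.


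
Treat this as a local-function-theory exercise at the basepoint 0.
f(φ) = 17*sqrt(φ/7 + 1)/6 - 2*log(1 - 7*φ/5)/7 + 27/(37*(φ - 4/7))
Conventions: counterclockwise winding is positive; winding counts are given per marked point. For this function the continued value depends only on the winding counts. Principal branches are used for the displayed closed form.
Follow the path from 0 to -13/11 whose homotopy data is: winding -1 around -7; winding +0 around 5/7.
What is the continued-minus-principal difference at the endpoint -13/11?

The rational part is single-valued and drops out of the difference; each branch term changes only by its own monodromy.
(-2/7)*log(1 - φ/(5/7)): winding 0 around 5/7, so this term returns to its principal value, contribution 0.
(17/6)*sqrt(1 - φ/(-7)): winding -1 is odd, the square root flips sign, contributing -2*(17/6)*sqrt(1 - (-13/11)/(-7)) = -2*(17/6)*sqrt(64/77) = -(136/231)*sqrt(77).
Summing the contributions at φ = -13/11 gives -(136/231)*sqrt(77).

Continued minus principal equals -(136/231)*sqrt(77).


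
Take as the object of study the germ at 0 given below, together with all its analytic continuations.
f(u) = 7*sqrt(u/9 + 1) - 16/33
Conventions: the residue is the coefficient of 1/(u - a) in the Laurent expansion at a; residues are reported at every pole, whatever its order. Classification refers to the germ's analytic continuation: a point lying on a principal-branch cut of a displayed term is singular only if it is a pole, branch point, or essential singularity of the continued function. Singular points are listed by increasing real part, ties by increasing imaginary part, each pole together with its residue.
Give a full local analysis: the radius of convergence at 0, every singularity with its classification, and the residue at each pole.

Radius of convergence at 0: 9.
At -9: an algebraic (square-root) branch point.

Branch term (7)*sqrt(1 - u/(-9)): its argument vanishes at u = -9, a square-root branch point, modulus 9.
The radius of convergence is the smallest modulus among the singular points: 9.


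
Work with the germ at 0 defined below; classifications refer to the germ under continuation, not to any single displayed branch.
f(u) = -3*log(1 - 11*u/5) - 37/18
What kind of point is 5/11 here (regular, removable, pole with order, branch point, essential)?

The term (-3)*log(1 - u/(5/11)) has argument 1 - 5/11/(5/11) = 0 at 5/11: a logarithmic (infinitely-sheeted) branch point; the remaining terms are analytic or single-valued there.

The point is a logarithmic branch point.


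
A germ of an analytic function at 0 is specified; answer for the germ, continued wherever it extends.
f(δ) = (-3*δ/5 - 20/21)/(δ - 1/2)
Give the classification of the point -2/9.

The point is a regular point.

Denominator factors: δ - 1/2 = -13/18 at δ = -2/9 — none vanishes.
So the germ continues analytically to -2/9.


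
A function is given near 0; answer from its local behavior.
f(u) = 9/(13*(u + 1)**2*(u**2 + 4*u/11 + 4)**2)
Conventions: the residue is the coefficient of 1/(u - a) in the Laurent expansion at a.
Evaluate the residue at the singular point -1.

At the order-2 pole -1 set g(u) = (u - (-1))^2*f(u) = 9/(13*(u**2 + 4*u/11 + 4)**2).
Order-2 pole: residue = g'(a); g'(-1) = 1452/63869, so the residue is 1452/63869.

The residue is 1452/63869.


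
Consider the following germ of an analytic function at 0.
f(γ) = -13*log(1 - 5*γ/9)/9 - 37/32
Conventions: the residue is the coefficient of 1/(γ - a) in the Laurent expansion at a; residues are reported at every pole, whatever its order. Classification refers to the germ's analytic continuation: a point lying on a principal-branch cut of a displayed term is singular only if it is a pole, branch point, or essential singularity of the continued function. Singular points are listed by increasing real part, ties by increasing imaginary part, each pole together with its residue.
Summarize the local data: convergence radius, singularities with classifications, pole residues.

Radius of convergence at 0: 9/5.
At 9/5: a logarithmic branch point.

Branch term (-13/9)*log(1 - γ/(9/5)): its argument vanishes at γ = 9/5, a logarithmic branch point, modulus 9/5.
The radius of convergence is the smallest modulus among the singular points: 9/5.


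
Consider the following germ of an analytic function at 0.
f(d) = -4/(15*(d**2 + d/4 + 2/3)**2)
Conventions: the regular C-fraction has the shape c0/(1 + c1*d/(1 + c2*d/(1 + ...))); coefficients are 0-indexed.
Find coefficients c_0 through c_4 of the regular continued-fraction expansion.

Taylor coefficients (expand at 0): a_0 = -3/5, a_1 = 9/20, a_2 = 99/64, a_3 = -243/128, a_4 = -10611/4096.
c0 = a_0 = -3/5. Peel one level at a time: if S = 1 + c*d/S' with S'(0) = 1, then c is the d-coefficient of S and S' = c*d/(S - 1).
S_1 = c0/f = 1 + (3/4)*d + (201/64)*d^2 + ...; c1 = 3/4.
S_2 = c1*d/(S_1 - 1) = 1 + (-67/16)*d + (4105/256)*d^2 + ...; c2 = -67/16.
S_3 = c2*d/(S_2 - 1) = 1 + (4105/1072)*d + (-2640/4489)*d^2 + ...; c3 = 4105/1072.
S_4 = c3*d/(S_3 - 1) = 1 + (8448/55007)*d + ...; c4 = 8448/55007.

The regular C-fraction coefficients are [-3/5, 3/4, -67/16, 4105/1072, 8448/55007].


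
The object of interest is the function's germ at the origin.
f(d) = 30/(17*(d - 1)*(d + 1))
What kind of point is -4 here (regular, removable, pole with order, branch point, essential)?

Denominator factors: d + 1 = -3 at d = -4; d - 1 = -5 at d = -4 — none vanishes.
So the germ continues analytically to -4.

The point is a regular point.


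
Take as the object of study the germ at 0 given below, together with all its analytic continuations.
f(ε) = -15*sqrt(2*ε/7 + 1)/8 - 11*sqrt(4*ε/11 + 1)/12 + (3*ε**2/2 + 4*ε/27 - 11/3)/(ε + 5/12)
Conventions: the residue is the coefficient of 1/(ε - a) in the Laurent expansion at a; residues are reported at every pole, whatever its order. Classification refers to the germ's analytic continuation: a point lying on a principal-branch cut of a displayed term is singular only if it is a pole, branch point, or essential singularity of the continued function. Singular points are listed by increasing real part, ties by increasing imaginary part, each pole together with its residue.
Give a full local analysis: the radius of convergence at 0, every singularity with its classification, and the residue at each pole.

Radius of convergence at 0: 5/12.
At -7/2: an algebraic (square-root) branch point.
At -11/4: an algebraic (square-root) branch point.
At -5/12: a pole of order 1; residue -8989/2592.

Denominator factor (ε + 5/12): pole of order 1 at -5/12, modulus 5/12.
Branch term (-15/8)*sqrt(1 - ε/(-7/2)): its argument vanishes at ε = -7/2, a square-root branch point, modulus 7/2.
Branch term (-11/12)*sqrt(1 - ε/(-11/4)): its argument vanishes at ε = -11/4, a square-root branch point, modulus 11/4.
The radius of convergence is the smallest modulus among the singular points: 5/12.
The branch terms are analytic at -5/12 and contribute nothing to the residue; only the rational part matters.
At the order-1 pole -5/12 set g(ε) = (ε - (-5/12))*(rational part) = 3*ε**2/2 + 4*ε/27 - 11/3.
Simple pole: residue = g(a) at a = -5/12, which is -8989/2592.
List the singular points by increasing real part (a conjugate pair: the negative imaginary part first).


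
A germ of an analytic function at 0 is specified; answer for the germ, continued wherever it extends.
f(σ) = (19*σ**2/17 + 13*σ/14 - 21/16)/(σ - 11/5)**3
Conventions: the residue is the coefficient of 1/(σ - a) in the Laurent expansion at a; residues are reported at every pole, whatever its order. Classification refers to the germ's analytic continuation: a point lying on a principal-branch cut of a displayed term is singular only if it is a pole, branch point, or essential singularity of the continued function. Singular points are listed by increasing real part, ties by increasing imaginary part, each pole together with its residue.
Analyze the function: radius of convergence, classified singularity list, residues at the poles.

Denominator factor (σ - 11/5)^3: pole of order 3 at 11/5, modulus 11/5.
The radius of convergence is the smallest modulus among the singular points: 11/5.
At the order-3 pole 11/5 set g(σ) = (σ - (11/5))^3*f(σ) = 19*σ**2/17 + 13*σ/14 - 21/16.
Order-3 pole: residue = g''(a)/2; g''(11/5) = 38/17, so the residue is 19/17.

Radius of convergence at 0: 11/5.
At 11/5: a pole of order 3; residue 19/17.


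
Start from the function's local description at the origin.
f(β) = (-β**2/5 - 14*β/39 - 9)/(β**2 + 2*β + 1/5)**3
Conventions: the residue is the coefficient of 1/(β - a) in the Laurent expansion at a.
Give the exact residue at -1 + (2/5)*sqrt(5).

The residue is -(1071/832)*sqrt(5).

The factor β**2 + 2*β + 1/5 splits as (β - a)(β - a') with a = -1 + (2/5)*sqrt(5), a' = -1 - (2/5)*sqrt(5). At the order-3 pole a set g(β) = (β - a)^3*f(β) = [-β**2/5 - 14*β/39 - 9] / (β - a')^3.
Order-3 pole: residue = g''(a)/2; g''(-1 + (2/5)*sqrt(5)) = -(1071/416)*sqrt(5), so the residue is -(1071/832)*sqrt(5).


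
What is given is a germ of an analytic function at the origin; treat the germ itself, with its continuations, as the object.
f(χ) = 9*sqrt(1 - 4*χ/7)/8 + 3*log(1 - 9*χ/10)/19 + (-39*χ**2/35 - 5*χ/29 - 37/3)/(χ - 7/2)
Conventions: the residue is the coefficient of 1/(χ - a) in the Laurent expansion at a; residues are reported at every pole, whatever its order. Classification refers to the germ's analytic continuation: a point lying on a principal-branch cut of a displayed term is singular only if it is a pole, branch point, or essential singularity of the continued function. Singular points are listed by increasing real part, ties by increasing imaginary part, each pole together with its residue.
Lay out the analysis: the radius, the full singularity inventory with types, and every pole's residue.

Radius of convergence at 0: 10/9.
At 10/9: a logarithmic branch point.
At 7/4: an algebraic (square-root) branch point.
At 7/2: a pole of order 1; residue -46261/1740.

Denominator factor (χ - 7/2): pole of order 1 at 7/2, modulus 7/2.
Branch term (9/8)*sqrt(1 - χ/(7/4)): its argument vanishes at χ = 7/4, a square-root branch point, modulus 7/4.
Branch term (3/19)*log(1 - χ/(10/9)): its argument vanishes at χ = 10/9, a logarithmic branch point, modulus 10/9.
The radius of convergence is the smallest modulus among the singular points: 10/9.
The branch terms are analytic at 7/2 and contribute nothing to the residue; only the rational part matters.
At the order-1 pole 7/2 set g(χ) = (χ - (7/2))*(rational part) = -39*χ**2/35 - 5*χ/29 - 37/3.
Simple pole: residue = g(a) at a = 7/2, which is -46261/1740.
List the singular points by increasing real part (a conjugate pair: the negative imaginary part first).


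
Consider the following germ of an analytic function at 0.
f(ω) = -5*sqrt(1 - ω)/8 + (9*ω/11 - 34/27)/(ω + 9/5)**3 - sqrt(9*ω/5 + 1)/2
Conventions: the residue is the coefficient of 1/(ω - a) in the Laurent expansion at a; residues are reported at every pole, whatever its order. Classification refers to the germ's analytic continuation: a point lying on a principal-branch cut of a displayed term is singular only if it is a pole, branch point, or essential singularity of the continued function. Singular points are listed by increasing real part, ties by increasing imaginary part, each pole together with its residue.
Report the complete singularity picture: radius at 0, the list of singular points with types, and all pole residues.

Denominator factor (ω + 9/5)^3: pole of order 3 at -9/5, modulus 9/5.
Branch term (-1/2)*sqrt(1 - ω/(-5/9)): its argument vanishes at ω = -5/9, a square-root branch point, modulus 5/9.
Branch term (-5/8)*sqrt(1 - ω/(1)): its argument vanishes at ω = 1, a square-root branch point, modulus 1.
The radius of convergence is the smallest modulus among the singular points: 5/9.
The branch terms are analytic at -9/5 and contribute nothing to the residue; only the rational part matters.
At the order-3 pole -9/5 set g(ω) = (ω - (-9/5))^3*(rational part) = 9*ω/11 - 34/27.
Order-3 pole: residue = g''(a)/2; g''(-9/5) = 0, so the residue is 0.
List the singular points by increasing real part (a conjugate pair: the negative imaginary part first).

Radius of convergence at 0: 5/9.
At -9/5: a pole of order 3; residue 0.
At -5/9: an algebraic (square-root) branch point.
At 1: an algebraic (square-root) branch point.
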